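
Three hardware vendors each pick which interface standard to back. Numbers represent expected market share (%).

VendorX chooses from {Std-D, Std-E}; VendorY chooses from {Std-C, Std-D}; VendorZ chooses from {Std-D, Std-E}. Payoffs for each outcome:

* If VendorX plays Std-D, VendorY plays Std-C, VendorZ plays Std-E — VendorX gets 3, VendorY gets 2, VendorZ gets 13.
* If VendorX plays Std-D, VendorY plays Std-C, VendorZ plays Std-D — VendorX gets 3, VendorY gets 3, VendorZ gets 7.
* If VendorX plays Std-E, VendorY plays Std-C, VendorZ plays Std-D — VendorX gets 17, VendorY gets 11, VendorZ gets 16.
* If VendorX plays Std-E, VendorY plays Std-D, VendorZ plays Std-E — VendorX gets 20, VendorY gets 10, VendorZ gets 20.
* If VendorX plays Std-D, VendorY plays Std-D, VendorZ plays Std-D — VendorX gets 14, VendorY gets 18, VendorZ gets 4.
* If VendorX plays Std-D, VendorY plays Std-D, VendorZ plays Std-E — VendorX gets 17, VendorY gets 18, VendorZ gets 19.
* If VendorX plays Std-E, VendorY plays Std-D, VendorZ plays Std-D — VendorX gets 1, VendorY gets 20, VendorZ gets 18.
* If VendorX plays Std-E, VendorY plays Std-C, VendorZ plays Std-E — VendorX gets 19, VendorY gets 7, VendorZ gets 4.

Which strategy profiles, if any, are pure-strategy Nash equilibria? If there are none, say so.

(Std-D, Std-C, Std-D): VendorX can switch to Std-E (3 → 17). Not NE.
(Std-D, Std-C, Std-E): VendorX can switch to Std-E (3 → 19). Not NE.
(Std-D, Std-D, Std-D): VendorZ can switch to Std-E (4 → 19). Not NE.
(Std-D, Std-D, Std-E): VendorX can switch to Std-E (17 → 20). Not NE.
(Std-E, Std-C, Std-D): VendorY can switch to Std-D (11 → 20). Not NE.
(Std-E, Std-C, Std-E): VendorY can switch to Std-D (7 → 10). Not NE.
(Std-E, Std-D, Std-D): VendorX can switch to Std-D (1 → 14). Not NE.
(Std-E, Std-D, Std-E): VendorX gets 20, best alternative 17; VendorY gets 10, best alternative 7; VendorZ gets 20, best alternative 18. No profitable deviation — NE.

Pure NE: (Std-E, Std-D, Std-E)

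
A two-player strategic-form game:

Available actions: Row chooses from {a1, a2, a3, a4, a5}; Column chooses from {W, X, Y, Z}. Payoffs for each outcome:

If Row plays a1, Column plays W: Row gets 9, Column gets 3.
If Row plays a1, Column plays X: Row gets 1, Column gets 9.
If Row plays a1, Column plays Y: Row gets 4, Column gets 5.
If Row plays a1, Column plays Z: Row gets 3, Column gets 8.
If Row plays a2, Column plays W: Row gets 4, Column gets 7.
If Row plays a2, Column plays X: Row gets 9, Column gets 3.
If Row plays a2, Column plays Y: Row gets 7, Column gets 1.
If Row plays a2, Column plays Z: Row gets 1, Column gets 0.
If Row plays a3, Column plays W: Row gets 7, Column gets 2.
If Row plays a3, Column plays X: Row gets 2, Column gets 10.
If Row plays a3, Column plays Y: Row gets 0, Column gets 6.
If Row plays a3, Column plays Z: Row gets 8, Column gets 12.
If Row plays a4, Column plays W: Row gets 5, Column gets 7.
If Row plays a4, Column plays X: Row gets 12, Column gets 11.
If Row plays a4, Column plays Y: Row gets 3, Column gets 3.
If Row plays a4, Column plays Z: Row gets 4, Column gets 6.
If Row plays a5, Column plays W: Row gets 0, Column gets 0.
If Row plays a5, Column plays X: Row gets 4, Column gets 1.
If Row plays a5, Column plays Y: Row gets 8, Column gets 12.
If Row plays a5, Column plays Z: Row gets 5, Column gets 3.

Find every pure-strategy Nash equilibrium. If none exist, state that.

(a1, W): Column can switch to X (3 → 9). Not NE.
(a1, X): Row can switch to a2 (1 → 9). Not NE.
(a1, Y): Row can switch to a2 (4 → 7). Not NE.
(a1, Z): Row can switch to a3 (3 → 8). Not NE.
(a2, W): Row can switch to a1 (4 → 9). Not NE.
(a2, X): Row can switch to a4 (9 → 12). Not NE.
(a2, Y): Row can switch to a5 (7 → 8). Not NE.
(a2, Z): Row can switch to a1 (1 → 3). Not NE.
(a3, W): Row can switch to a1 (7 → 9). Not NE.
(a3, X): Row can switch to a2 (2 → 9). Not NE.
(a3, Y): Row can switch to a1 (0 → 4). Not NE.
(a3, Z): Row gets 8, best alternative 5; Column gets 12, best alternative 10. No profitable deviation — NE.
(a4, W): Row can switch to a1 (5 → 9). Not NE.
(a4, X): Row gets 12, best alternative 9; Column gets 11, best alternative 7. No profitable deviation — NE.
(a5, Y): Row gets 8, best alternative 7; Column gets 12, best alternative 3. No profitable deviation — NE.
(The remaining 5 profiles each have a profitable deviation by the same check.)

The pure Nash equilibria are (a3, Z), (a4, X), (a5, Y).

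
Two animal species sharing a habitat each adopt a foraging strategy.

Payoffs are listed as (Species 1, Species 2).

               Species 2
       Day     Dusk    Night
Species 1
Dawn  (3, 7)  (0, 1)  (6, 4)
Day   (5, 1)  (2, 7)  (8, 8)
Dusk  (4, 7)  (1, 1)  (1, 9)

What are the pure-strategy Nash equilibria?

(Day, Night)

For each player, find the best response to each opponent profile; mutual best responses are the pure NE.
Species 1 against Day: payoffs 3, 5, 4 → best response Day.
Species 1 against Dusk: payoffs 0, 2, 1 → best response Day.
Species 1 against Night: payoffs 6, 8, 1 → best response Day.
Species 2 against Dawn: payoffs 7, 1, 4 → best response Day.
Species 2 against Day: payoffs 1, 7, 8 → best response Night.
Species 2 against Dusk: payoffs 7, 1, 9 → best response Night.
Mutual best responses: (Day, Night).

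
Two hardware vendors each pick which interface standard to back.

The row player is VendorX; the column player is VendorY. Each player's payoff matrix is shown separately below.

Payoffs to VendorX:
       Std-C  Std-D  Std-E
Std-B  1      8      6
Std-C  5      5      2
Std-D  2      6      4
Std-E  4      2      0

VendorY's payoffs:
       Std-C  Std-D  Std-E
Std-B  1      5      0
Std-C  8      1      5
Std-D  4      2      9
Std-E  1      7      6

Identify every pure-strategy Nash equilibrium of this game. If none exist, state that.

The pure Nash equilibria are (Std-B, Std-D); (Std-C, Std-C).

(Std-B, Std-C): VendorX can switch to Std-C (1 → 5). Not NE.
(Std-B, Std-D): VendorX gets 8, best alternative 6; VendorY gets 5, best alternative 1. No profitable deviation — NE.
(Std-B, Std-E): VendorY can switch to Std-C (0 → 1). Not NE.
(Std-C, Std-C): VendorX gets 5, best alternative 4; VendorY gets 8, best alternative 5. No profitable deviation — NE.
(Std-C, Std-D): VendorX can switch to Std-B (5 → 8). Not NE.
(Std-C, Std-E): VendorX can switch to Std-B (2 → 6). Not NE.
(Std-D, Std-C): VendorX can switch to Std-C (2 → 5). Not NE.
(Std-D, Std-D): VendorX can switch to Std-B (6 → 8). Not NE.
(The remaining 4 profiles each have a profitable deviation by the same check.)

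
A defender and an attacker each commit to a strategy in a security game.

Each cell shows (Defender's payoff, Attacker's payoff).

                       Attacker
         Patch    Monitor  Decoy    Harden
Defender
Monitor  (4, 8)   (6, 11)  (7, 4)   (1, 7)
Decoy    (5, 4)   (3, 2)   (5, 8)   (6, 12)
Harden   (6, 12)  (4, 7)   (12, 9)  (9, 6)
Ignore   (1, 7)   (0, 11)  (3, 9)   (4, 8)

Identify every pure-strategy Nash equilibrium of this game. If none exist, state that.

(Monitor, Patch): Defender can switch to Decoy (4 → 5). Not NE.
(Monitor, Monitor): Defender gets 6, best alternative 4; Attacker gets 11, best alternative 8. No profitable deviation — NE.
(Monitor, Decoy): Defender can switch to Harden (7 → 12). Not NE.
(Monitor, Harden): Defender can switch to Decoy (1 → 6). Not NE.
(Decoy, Patch): Defender can switch to Harden (5 → 6). Not NE.
(Decoy, Monitor): Defender can switch to Monitor (3 → 6). Not NE.
(Decoy, Decoy): Defender can switch to Monitor (5 → 7). Not NE.
(Harden, Patch): Defender gets 6, best alternative 5; Attacker gets 12, best alternative 9. No profitable deviation — NE.
(The remaining 8 profiles each have a profitable deviation by the same check.)

(Monitor, Monitor), (Harden, Patch)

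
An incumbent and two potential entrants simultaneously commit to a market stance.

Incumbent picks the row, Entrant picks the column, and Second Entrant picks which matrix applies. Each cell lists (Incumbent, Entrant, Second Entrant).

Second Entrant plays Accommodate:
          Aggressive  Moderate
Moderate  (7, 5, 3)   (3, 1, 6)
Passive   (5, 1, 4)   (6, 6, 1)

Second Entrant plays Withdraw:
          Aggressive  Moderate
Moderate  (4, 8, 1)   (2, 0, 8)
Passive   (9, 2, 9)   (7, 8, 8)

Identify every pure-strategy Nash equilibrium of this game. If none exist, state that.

(Moderate, Aggressive, Accommodate): Incumbent gets 7, best alternative 5; Entrant gets 5, best alternative 1; Second Entrant gets 3, best alternative 1. No profitable deviation — NE.
(Moderate, Aggressive, Withdraw): Incumbent can switch to Passive (4 → 9). Not NE.
(Moderate, Moderate, Accommodate): Incumbent can switch to Passive (3 → 6). Not NE.
(Moderate, Moderate, Withdraw): Incumbent can switch to Passive (2 → 7). Not NE.
(Passive, Aggressive, Accommodate): Incumbent can switch to Moderate (5 → 7). Not NE.
(Passive, Aggressive, Withdraw): Entrant can switch to Moderate (2 → 8). Not NE.
(Passive, Moderate, Accommodate): Second Entrant can switch to Withdraw (1 → 8). Not NE.
(Passive, Moderate, Withdraw): Incumbent gets 7, best alternative 2; Entrant gets 8, best alternative 2; Second Entrant gets 8, best alternative 1. No profitable deviation — NE.

(Moderate, Aggressive, Accommodate), (Passive, Moderate, Withdraw)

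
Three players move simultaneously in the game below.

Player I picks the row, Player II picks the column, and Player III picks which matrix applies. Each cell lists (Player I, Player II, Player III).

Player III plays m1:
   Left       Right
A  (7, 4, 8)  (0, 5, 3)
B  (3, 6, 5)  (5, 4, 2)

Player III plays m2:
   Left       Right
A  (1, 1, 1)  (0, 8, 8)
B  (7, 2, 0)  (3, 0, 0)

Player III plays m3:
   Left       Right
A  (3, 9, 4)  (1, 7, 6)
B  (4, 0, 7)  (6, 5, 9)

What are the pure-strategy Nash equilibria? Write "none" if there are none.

The unique pure-strategy Nash equilibrium is (B, Right, m3).

Player I against (Left, m1): payoffs 7, 3 → best response A.
Player I against (Left, m2): payoffs 1, 7 → best response B.
Player I against (Left, m3): payoffs 3, 4 → best response B.
Player I against (Right, m1): payoffs 0, 5 → best response B.
Player I against (Right, m2): payoffs 0, 3 → best response B.
Player I against (Right, m3): payoffs 1, 6 → best response B.
Player II against (A, m1): payoffs 4, 5 → best response Right.
Player II against (A, m2): payoffs 1, 8 → best response Right.
Player II against (A, m3): payoffs 9, 7 → best response Left.
Player II against (B, m1): payoffs 6, 4 → best response Left.
Player II against (B, m2): payoffs 2, 0 → best response Left.
Player II against (B, m3): payoffs 0, 5 → best response Right.
Player III against (A, Left): payoffs 8, 1, 4 → best response m1.
Player III against (A, Right): payoffs 3, 8, 6 → best response m2.
Player III against (B, Left): payoffs 5, 0, 7 → best response m3.
Player III against (B, Right): payoffs 2, 0, 9 → best response m3.
Mutual best responses: (B, Right, m3).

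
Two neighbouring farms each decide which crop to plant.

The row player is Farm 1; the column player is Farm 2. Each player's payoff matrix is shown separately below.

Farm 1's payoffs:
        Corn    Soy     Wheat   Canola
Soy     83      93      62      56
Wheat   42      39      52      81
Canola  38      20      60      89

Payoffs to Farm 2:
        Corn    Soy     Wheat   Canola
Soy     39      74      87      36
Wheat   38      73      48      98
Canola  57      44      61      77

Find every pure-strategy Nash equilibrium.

The pure Nash equilibria are (Soy, Wheat), (Canola, Canola).

Farm 1 against Corn: payoffs 83, 42, 38 → best response Soy.
Farm 1 against Soy: payoffs 93, 39, 20 → best response Soy.
Farm 1 against Wheat: payoffs 62, 52, 60 → best response Soy.
Farm 1 against Canola: payoffs 56, 81, 89 → best response Canola.
Farm 2 against Soy: payoffs 39, 74, 87, 36 → best response Wheat.
Farm 2 against Wheat: payoffs 38, 73, 48, 98 → best response Canola.
Farm 2 against Canola: payoffs 57, 44, 61, 77 → best response Canola.
Mutual best responses: (Soy, Wheat); (Canola, Canola).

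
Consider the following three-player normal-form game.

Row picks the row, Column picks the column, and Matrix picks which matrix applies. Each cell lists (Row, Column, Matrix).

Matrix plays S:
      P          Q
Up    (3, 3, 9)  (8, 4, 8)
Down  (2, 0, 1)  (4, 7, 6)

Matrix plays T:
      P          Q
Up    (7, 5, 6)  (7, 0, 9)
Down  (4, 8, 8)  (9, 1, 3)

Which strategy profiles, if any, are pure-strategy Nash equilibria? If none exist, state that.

(Up, P, S): Column can switch to Q (3 → 4). Not NE.
(Up, P, T): Matrix can switch to S (6 → 9). Not NE.
(Up, Q, S): Matrix can switch to T (8 → 9). Not NE.
(Up, Q, T): Row can switch to Down (7 → 9). Not NE.
(Down, P, S): Row can switch to Up (2 → 3). Not NE.
(Down, P, T): Row can switch to Up (4 → 7). Not NE.
(The remaining 2 profiles each have a profitable deviation by the same check.)

none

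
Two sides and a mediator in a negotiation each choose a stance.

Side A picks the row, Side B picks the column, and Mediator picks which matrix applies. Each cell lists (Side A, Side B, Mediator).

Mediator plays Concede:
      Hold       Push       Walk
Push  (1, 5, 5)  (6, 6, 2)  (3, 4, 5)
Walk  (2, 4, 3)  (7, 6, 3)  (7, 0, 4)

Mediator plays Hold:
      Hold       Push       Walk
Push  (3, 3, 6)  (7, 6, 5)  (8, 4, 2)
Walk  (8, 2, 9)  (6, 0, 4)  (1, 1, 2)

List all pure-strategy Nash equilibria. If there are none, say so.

Pure-strategy Nash equilibria: (Push, Push, Hold), (Walk, Hold, Hold)

Side A against (Hold, Concede): payoffs 1, 2 → best response Walk.
Side A against (Hold, Hold): payoffs 3, 8 → best response Walk.
Side A against (Push, Concede): payoffs 6, 7 → best response Walk.
Side A against (Push, Hold): payoffs 7, 6 → best response Push.
Side A against (Walk, Concede): payoffs 3, 7 → best response Walk.
Side A against (Walk, Hold): payoffs 8, 1 → best response Push.
Side B against (Push, Concede): payoffs 5, 6, 4 → best response Push.
Side B against (Push, Hold): payoffs 3, 6, 4 → best response Push.
Side B against (Walk, Concede): payoffs 4, 6, 0 → best response Push.
Side B against (Walk, Hold): payoffs 2, 0, 1 → best response Hold.
Mediator against (Push, Hold): payoffs 5, 6 → best response Hold.
Mediator against (Push, Push): payoffs 2, 5 → best response Hold.
Mediator against (Push, Walk): payoffs 5, 2 → best response Concede.
Mediator against (Walk, Hold): payoffs 3, 9 → best response Hold.
Mediator against (Walk, Push): payoffs 3, 4 → best response Hold.
Mediator against (Walk, Walk): payoffs 4, 2 → best response Concede.
Mutual best responses: (Push, Push, Hold); (Walk, Hold, Hold).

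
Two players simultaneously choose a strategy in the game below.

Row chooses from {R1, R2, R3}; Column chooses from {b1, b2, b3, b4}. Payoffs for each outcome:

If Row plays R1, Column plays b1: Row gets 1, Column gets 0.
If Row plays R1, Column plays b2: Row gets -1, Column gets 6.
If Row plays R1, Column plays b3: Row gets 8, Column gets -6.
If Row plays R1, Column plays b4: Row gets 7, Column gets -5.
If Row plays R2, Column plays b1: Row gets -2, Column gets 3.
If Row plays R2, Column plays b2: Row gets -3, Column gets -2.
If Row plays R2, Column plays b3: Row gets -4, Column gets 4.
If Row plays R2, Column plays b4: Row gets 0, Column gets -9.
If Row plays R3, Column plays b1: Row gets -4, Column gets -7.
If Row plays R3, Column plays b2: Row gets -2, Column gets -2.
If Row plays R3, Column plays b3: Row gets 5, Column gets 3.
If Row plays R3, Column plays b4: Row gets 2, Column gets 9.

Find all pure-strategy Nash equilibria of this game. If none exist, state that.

Row against b1: payoffs 1, -2, -4 → best response R1.
Row against b2: payoffs -1, -3, -2 → best response R1.
Row against b3: payoffs 8, -4, 5 → best response R1.
Row against b4: payoffs 7, 0, 2 → best response R1.
Column against R1: payoffs 0, 6, -6, -5 → best response b2.
Column against R2: payoffs 3, -2, 4, -9 → best response b3.
Column against R3: payoffs -7, -2, 3, 9 → best response b4.
Mutual best responses: (R1, b2).

(R1, b2)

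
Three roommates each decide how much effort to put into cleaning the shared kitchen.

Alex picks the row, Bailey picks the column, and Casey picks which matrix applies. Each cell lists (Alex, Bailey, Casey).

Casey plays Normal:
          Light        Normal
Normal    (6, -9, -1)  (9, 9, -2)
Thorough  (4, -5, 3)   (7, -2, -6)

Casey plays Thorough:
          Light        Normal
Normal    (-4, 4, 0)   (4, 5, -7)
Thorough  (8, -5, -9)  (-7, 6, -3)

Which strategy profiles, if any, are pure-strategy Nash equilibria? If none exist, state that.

(Normal, Normal, Normal)

For each player, find the best response to each opponent profile; mutual best responses are the pure NE.
Alex against (Light, Normal): payoffs 6, 4 → best response Normal.
Alex against (Light, Thorough): payoffs -4, 8 → best response Thorough.
Alex against (Normal, Normal): payoffs 9, 7 → best response Normal.
Alex against (Normal, Thorough): payoffs 4, -7 → best response Normal.
Bailey against (Normal, Normal): payoffs -9, 9 → best response Normal.
Bailey against (Normal, Thorough): payoffs 4, 5 → best response Normal.
Bailey against (Thorough, Normal): payoffs -5, -2 → best response Normal.
Bailey against (Thorough, Thorough): payoffs -5, 6 → best response Normal.
Casey against (Normal, Light): payoffs -1, 0 → best response Thorough.
Casey against (Normal, Normal): payoffs -2, -7 → best response Normal.
Casey against (Thorough, Light): payoffs 3, -9 → best response Normal.
Casey against (Thorough, Normal): payoffs -6, -3 → best response Thorough.
Mutual best responses: (Normal, Normal, Normal).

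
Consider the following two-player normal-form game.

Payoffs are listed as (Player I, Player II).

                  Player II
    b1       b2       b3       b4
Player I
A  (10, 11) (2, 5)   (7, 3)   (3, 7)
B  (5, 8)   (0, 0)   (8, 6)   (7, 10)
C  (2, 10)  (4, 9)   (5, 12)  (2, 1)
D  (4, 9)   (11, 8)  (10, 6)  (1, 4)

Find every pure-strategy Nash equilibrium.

The pure Nash equilibria are (A, b1), (B, b4).

Check each profile: it is a Nash equilibrium iff no player can strictly gain by switching unilaterally.
(A, b1): Player I gets 10, best alternative 5; Player II gets 11, best alternative 7. No profitable deviation — NE.
(A, b2): Player I can switch to C (2 → 4). Not NE.
(A, b3): Player I can switch to B (7 → 8). Not NE.
(A, b4): Player I can switch to B (3 → 7). Not NE.
(B, b1): Player I can switch to A (5 → 10). Not NE.
(B, b2): Player I can switch to A (0 → 2). Not NE.
(B, b3): Player I can switch to D (8 → 10). Not NE.
(B, b4): Player I gets 7, best alternative 3; Player II gets 10, best alternative 8. No profitable deviation — NE.
(C, b1): Player I can switch to A (2 → 10). Not NE.
(C, b2): Player I can switch to D (4 → 11). Not NE.
(C, b3): Player I can switch to A (5 → 7). Not NE.
(C, b4): Player I can switch to A (2 → 3). Not NE.
(The remaining 4 profiles each have a profitable deviation by the same check.)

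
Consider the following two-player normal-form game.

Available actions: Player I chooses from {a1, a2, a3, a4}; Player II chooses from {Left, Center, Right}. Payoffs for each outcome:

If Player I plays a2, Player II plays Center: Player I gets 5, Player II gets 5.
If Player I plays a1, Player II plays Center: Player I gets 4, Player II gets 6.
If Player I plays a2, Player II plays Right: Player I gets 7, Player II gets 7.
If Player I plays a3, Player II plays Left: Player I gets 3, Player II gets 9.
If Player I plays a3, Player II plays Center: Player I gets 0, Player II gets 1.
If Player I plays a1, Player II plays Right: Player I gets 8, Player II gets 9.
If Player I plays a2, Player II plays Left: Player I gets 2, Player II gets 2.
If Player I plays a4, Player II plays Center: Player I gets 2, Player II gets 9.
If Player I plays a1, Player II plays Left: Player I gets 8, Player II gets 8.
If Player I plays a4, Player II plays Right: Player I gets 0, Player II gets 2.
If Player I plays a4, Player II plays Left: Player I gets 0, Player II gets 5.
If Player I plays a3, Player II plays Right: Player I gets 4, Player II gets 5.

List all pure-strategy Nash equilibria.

(a1, Right)

(a1, Left): Player II can switch to Right (8 → 9). Not NE.
(a1, Center): Player I can switch to a2 (4 → 5). Not NE.
(a1, Right): Player I gets 8, best alternative 7; Player II gets 9, best alternative 8. No profitable deviation — NE.
(a2, Left): Player I can switch to a1 (2 → 8). Not NE.
(a2, Center): Player II can switch to Right (5 → 7). Not NE.
(a2, Right): Player I can switch to a1 (7 → 8). Not NE.
(a3, Left): Player I can switch to a1 (3 → 8). Not NE.
(a3, Center): Player I can switch to a1 (0 → 4). Not NE.
(a3, Right): Player I can switch to a1 (4 → 8). Not NE.
(a4, Left): Player I can switch to a1 (0 → 8). Not NE.
(a4, Center): Player I can switch to a1 (2 → 4). Not NE.
(The remaining 1 profile has a profitable deviation by the same check.)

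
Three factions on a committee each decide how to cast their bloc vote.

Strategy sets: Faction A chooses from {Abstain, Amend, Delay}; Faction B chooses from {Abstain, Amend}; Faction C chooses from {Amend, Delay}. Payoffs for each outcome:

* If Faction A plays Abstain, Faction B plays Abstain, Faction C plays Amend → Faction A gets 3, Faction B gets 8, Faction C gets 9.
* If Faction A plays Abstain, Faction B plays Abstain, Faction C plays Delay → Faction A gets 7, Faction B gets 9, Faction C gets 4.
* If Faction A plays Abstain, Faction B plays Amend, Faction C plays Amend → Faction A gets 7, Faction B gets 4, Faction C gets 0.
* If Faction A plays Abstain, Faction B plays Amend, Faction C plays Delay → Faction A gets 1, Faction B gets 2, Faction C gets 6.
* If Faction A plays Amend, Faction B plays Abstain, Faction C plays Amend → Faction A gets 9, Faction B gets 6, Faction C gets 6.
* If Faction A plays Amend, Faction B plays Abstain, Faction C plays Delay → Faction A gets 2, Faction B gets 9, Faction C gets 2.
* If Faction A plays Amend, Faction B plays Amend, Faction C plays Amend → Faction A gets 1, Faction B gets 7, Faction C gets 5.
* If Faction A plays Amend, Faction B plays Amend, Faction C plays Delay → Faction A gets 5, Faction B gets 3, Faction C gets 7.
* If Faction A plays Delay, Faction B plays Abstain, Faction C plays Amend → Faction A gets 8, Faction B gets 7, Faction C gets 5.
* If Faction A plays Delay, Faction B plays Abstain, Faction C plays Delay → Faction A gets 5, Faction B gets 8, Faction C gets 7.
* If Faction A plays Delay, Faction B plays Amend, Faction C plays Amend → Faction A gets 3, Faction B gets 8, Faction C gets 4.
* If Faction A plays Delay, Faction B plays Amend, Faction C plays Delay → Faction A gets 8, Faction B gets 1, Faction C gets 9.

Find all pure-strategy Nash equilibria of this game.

Faction A against (Abstain, Amend): payoffs 3, 9, 8 → best response Amend.
Faction A against (Abstain, Delay): payoffs 7, 2, 5 → best response Abstain.
Faction A against (Amend, Amend): payoffs 7, 1, 3 → best response Abstain.
Faction A against (Amend, Delay): payoffs 1, 5, 8 → best response Delay.
Faction B against (Abstain, Amend): payoffs 8, 4 → best response Abstain.
Faction B against (Abstain, Delay): payoffs 9, 2 → best response Abstain.
Faction B against (Amend, Amend): payoffs 6, 7 → best response Amend.
Faction B against (Amend, Delay): payoffs 9, 3 → best response Abstain.
Faction B against (Delay, Amend): payoffs 7, 8 → best response Amend.
Faction B against (Delay, Delay): payoffs 8, 1 → best response Abstain.
Faction C against (Abstain, Abstain): payoffs 9, 4 → best response Amend.
Faction C against (Abstain, Amend): payoffs 0, 6 → best response Delay.
Faction C against (Amend, Abstain): payoffs 6, 2 → best response Amend.
Faction C against (Amend, Amend): payoffs 5, 7 → best response Delay.
Faction C against (Delay, Abstain): payoffs 5, 7 → best response Delay.
Faction C against (Delay, Amend): payoffs 4, 9 → best response Delay.
No profile is a mutual best response for all players.

This game has no pure Nash equilibrium.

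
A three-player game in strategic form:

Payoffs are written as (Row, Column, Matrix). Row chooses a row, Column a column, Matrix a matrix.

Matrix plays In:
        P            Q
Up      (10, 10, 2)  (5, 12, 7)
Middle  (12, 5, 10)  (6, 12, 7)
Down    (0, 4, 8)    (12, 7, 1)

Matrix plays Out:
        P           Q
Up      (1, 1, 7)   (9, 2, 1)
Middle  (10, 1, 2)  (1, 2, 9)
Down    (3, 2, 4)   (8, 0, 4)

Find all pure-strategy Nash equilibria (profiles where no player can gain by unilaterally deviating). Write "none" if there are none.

No pure-strategy Nash equilibrium.

(Up, P, In): Row can switch to Middle (10 → 12). Not NE.
(Up, P, Out): Row can switch to Middle (1 → 10). Not NE.
(Up, Q, In): Row can switch to Middle (5 → 6). Not NE.
(Up, Q, Out): Matrix can switch to In (1 → 7). Not NE.
(Middle, P, In): Column can switch to Q (5 → 12). Not NE.
(Middle, P, Out): Column can switch to Q (1 → 2). Not NE.
(Middle, Q, In): Row can switch to Down (6 → 12). Not NE.
(Middle, Q, Out): Row can switch to Up (1 → 9). Not NE.
(Down, P, In): Row can switch to Up (0 → 10). Not NE.
(Down, P, Out): Row can switch to Middle (3 → 10). Not NE.
(The remaining 2 profiles each have a profitable deviation by the same check.)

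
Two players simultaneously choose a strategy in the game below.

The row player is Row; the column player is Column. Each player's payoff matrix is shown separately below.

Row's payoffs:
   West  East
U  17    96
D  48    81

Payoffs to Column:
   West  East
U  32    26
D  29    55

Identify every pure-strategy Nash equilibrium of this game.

Check each profile: it is a Nash equilibrium iff no player can strictly gain by switching unilaterally.
(U, West): Row can switch to D (17 → 48). Not NE.
(U, East): Column can switch to West (26 → 32). Not NE.
(D, West): Column can switch to East (29 → 55). Not NE.
(D, East): Row can switch to U (81 → 96). Not NE.

There is no pure-strategy Nash equilibrium.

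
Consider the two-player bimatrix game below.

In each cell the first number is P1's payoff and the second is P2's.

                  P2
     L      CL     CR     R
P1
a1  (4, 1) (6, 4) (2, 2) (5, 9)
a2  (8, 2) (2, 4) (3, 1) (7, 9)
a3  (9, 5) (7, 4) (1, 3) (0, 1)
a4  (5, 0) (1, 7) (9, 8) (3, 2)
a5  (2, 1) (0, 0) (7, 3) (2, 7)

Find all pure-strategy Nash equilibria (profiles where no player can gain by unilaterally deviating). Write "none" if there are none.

(a1, L): P1 can switch to a2 (4 → 8). Not NE.
(a1, CL): P1 can switch to a3 (6 → 7). Not NE.
(a1, CR): P1 can switch to a2 (2 → 3). Not NE.
(a1, R): P1 can switch to a2 (5 → 7). Not NE.
(a2, L): P1 can switch to a3 (8 → 9). Not NE.
(a2, CL): P1 can switch to a1 (2 → 6). Not NE.
(a2, CR): P1 can switch to a4 (3 → 9). Not NE.
(a2, R): P1 gets 7, best alternative 5; P2 gets 9, best alternative 4. No profitable deviation — NE.
(a3, L): P1 gets 9, best alternative 8; P2 gets 5, best alternative 4. No profitable deviation — NE.
(a3, CL): P2 can switch to L (4 → 5). Not NE.
(a3, CR): P1 can switch to a1 (1 → 2). Not NE.
(a3, R): P1 can switch to a1 (0 → 5). Not NE.
(a4, L): P1 can switch to a2 (5 → 8). Not NE.
(a4, CL): P1 can switch to a1 (1 → 6). Not NE.
(a4, CR): P1 gets 9, best alternative 7; P2 gets 8, best alternative 7. No profitable deviation — NE.
(The remaining 5 profiles each have a profitable deviation by the same check.)

The pure Nash equilibria are (a2, R), (a3, L), (a4, CR).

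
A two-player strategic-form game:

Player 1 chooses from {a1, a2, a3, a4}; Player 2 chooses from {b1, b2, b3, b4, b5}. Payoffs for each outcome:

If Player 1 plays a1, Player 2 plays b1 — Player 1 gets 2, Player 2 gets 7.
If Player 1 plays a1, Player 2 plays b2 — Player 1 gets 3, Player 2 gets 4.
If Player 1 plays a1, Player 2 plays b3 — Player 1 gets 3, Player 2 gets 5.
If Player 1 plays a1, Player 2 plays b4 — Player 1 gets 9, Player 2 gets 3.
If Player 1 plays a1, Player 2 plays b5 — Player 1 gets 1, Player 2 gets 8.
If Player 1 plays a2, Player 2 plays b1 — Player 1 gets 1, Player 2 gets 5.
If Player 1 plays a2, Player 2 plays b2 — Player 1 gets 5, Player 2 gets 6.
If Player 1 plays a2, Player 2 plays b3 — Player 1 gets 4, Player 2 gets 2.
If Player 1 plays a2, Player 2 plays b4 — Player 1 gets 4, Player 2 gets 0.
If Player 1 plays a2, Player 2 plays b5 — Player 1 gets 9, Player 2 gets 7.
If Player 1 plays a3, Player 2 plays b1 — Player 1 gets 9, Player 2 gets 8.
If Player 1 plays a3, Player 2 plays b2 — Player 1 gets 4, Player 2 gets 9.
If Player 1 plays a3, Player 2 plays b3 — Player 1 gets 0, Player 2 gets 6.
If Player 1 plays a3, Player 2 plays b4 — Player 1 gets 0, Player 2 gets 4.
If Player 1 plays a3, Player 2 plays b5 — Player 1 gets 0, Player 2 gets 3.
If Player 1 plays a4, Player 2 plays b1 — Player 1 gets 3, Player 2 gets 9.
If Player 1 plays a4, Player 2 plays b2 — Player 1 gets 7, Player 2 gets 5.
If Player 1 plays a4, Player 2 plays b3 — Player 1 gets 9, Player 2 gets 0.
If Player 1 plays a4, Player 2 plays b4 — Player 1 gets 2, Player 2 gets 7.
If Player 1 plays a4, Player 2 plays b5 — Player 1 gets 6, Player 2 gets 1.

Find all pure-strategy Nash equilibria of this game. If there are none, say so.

Player 1 against b1: payoffs 2, 1, 9, 3 → best response a3.
Player 1 against b2: payoffs 3, 5, 4, 7 → best response a4.
Player 1 against b3: payoffs 3, 4, 0, 9 → best response a4.
Player 1 against b4: payoffs 9, 4, 0, 2 → best response a1.
Player 1 against b5: payoffs 1, 9, 0, 6 → best response a2.
Player 2 against a1: payoffs 7, 4, 5, 3, 8 → best response b5.
Player 2 against a2: payoffs 5, 6, 2, 0, 7 → best response b5.
Player 2 against a3: payoffs 8, 9, 6, 4, 3 → best response b2.
Player 2 against a4: payoffs 9, 5, 0, 7, 1 → best response b1.
Mutual best responses: (a2, b5).

(a2, b5)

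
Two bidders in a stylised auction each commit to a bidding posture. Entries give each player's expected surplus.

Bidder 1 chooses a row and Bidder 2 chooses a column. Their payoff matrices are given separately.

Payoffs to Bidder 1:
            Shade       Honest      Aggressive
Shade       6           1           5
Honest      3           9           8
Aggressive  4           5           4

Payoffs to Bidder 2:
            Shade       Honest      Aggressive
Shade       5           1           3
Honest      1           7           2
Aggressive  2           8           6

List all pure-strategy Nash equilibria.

(Shade, Shade); (Honest, Honest)

Mark each player's best response to every combination of opponents' strategies; a profile where every player is best-responding is a pure Nash equilibrium.
Bidder 1 against Shade: payoffs 6, 3, 4 → best response Shade.
Bidder 1 against Honest: payoffs 1, 9, 5 → best response Honest.
Bidder 1 against Aggressive: payoffs 5, 8, 4 → best response Honest.
Bidder 2 against Shade: payoffs 5, 1, 3 → best response Shade.
Bidder 2 against Honest: payoffs 1, 7, 2 → best response Honest.
Bidder 2 against Aggressive: payoffs 2, 8, 6 → best response Honest.
Mutual best responses: (Shade, Shade); (Honest, Honest).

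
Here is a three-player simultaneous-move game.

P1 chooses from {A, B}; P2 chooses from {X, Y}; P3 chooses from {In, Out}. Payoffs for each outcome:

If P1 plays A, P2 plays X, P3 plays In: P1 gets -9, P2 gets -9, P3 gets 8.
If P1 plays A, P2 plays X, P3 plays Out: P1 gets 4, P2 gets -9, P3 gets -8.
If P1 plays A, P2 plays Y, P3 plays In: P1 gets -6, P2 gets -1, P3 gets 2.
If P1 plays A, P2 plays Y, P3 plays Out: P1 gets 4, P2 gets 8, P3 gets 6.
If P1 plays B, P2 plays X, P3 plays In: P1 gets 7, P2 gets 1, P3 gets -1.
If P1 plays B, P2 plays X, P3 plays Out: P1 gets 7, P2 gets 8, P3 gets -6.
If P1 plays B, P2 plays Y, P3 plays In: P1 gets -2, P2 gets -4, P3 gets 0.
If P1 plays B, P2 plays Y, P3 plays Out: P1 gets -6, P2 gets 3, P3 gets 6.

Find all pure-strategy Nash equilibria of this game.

P1 against (X, In): payoffs -9, 7 → best response B.
P1 against (X, Out): payoffs 4, 7 → best response B.
P1 against (Y, In): payoffs -6, -2 → best response B.
P1 against (Y, Out): payoffs 4, -6 → best response A.
P2 against (A, In): payoffs -9, -1 → best response Y.
P2 against (A, Out): payoffs -9, 8 → best response Y.
P2 against (B, In): payoffs 1, -4 → best response X.
P2 against (B, Out): payoffs 8, 3 → best response X.
P3 against (A, X): payoffs 8, -8 → best response In.
P3 against (A, Y): payoffs 2, 6 → best response Out.
P3 against (B, X): payoffs -1, -6 → best response In.
P3 against (B, Y): payoffs 0, 6 → best response Out.
Mutual best responses: (A, Y, Out); (B, X, In).

The pure Nash equilibria are (A, Y, Out) and (B, X, In).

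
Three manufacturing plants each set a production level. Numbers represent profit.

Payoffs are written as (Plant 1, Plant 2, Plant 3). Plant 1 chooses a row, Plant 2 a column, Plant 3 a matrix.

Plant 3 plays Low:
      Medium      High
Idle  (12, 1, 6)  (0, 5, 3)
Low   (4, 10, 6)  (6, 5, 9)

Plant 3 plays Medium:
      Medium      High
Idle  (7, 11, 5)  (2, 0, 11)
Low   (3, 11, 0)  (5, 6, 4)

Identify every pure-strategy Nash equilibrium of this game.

Plant 1 against (Medium, Low): payoffs 12, 4 → best response Idle.
Plant 1 against (Medium, Medium): payoffs 7, 3 → best response Idle.
Plant 1 against (High, Low): payoffs 0, 6 → best response Low.
Plant 1 against (High, Medium): payoffs 2, 5 → best response Low.
Plant 2 against (Idle, Low): payoffs 1, 5 → best response High.
Plant 2 against (Idle, Medium): payoffs 11, 0 → best response Medium.
Plant 2 against (Low, Low): payoffs 10, 5 → best response Medium.
Plant 2 against (Low, Medium): payoffs 11, 6 → best response Medium.
Plant 3 against (Idle, Medium): payoffs 6, 5 → best response Low.
Plant 3 against (Idle, High): payoffs 3, 11 → best response Medium.
Plant 3 against (Low, Medium): payoffs 6, 0 → best response Low.
Plant 3 against (Low, High): payoffs 9, 4 → best response Low.
No profile is a mutual best response for all players.

This game has no pure Nash equilibrium.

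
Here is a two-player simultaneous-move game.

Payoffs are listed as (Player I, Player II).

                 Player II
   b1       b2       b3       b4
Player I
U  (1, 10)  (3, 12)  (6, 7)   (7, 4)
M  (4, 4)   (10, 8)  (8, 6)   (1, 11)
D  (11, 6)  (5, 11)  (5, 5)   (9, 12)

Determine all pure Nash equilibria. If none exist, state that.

Player I against b1: payoffs 1, 4, 11 → best response D.
Player I against b2: payoffs 3, 10, 5 → best response M.
Player I against b3: payoffs 6, 8, 5 → best response M.
Player I against b4: payoffs 7, 1, 9 → best response D.
Player II against U: payoffs 10, 12, 7, 4 → best response b2.
Player II against M: payoffs 4, 8, 6, 11 → best response b4.
Player II against D: payoffs 6, 11, 5, 12 → best response b4.
Mutual best responses: (D, b4).

(D, b4)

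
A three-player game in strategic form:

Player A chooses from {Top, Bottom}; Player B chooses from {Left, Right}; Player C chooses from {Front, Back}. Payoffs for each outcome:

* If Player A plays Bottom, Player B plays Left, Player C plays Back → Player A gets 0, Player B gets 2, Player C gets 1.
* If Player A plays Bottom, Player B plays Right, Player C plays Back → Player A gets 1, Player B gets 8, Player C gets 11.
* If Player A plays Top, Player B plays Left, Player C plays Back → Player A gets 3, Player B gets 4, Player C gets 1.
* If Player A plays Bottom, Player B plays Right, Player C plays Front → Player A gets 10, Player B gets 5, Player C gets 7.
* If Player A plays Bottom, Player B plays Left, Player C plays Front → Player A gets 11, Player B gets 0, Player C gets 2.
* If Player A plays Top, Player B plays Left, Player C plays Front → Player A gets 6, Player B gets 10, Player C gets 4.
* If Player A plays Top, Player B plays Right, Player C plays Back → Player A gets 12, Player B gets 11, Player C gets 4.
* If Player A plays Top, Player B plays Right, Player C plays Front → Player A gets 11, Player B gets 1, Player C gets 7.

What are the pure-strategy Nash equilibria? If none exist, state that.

(Top, Left, Front): Player A can switch to Bottom (6 → 11). Not NE.
(Top, Left, Back): Player B can switch to Right (4 → 11). Not NE.
(Top, Right, Front): Player B can switch to Left (1 → 10). Not NE.
(Top, Right, Back): Player C can switch to Front (4 → 7). Not NE.
(Bottom, Left, Front): Player B can switch to Right (0 → 5). Not NE.
(Bottom, Left, Back): Player A can switch to Top (0 → 3). Not NE.
(Bottom, Right, Front): Player A can switch to Top (10 → 11). Not NE.
(Bottom, Right, Back): Player A can switch to Top (1 → 12). Not NE.

No pure-strategy Nash equilibrium.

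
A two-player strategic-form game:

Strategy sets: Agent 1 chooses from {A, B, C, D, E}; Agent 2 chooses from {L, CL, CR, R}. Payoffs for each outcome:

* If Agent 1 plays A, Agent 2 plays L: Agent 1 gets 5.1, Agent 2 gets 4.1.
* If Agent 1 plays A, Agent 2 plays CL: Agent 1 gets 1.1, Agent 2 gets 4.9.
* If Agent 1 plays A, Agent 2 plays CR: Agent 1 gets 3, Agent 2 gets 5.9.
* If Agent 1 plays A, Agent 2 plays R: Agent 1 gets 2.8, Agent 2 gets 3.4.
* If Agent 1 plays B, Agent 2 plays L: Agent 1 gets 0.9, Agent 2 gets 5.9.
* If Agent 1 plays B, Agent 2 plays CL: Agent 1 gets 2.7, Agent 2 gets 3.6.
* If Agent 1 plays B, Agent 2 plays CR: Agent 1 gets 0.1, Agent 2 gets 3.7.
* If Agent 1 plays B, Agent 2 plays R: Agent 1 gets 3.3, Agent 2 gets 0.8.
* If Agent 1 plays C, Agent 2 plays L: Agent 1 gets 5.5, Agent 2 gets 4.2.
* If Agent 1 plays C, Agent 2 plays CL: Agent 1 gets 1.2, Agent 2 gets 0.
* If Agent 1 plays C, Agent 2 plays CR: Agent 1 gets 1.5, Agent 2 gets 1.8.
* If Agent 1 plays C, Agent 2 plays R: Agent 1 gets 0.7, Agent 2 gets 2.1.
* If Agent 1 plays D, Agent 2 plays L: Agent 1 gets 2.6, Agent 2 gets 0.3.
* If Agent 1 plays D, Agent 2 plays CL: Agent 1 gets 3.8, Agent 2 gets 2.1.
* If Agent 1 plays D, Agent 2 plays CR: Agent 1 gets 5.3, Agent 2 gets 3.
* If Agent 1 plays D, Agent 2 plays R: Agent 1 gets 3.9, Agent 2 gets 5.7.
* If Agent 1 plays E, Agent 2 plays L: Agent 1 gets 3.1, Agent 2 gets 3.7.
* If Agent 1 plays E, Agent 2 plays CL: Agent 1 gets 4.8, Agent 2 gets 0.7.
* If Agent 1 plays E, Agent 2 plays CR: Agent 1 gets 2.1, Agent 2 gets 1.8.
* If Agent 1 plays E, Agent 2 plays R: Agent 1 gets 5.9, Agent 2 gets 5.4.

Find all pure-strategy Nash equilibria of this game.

The pure Nash equilibria are (C, L); (E, R).

For each player, find the best response to each opponent profile; mutual best responses are the pure NE.
Agent 1 against L: payoffs 5.1, 0.9, 5.5, 2.6, 3.1 → best response C.
Agent 1 against CL: payoffs 1.1, 2.7, 1.2, 3.8, 4.8 → best response E.
Agent 1 against CR: payoffs 3, 0.1, 1.5, 5.3, 2.1 → best response D.
Agent 1 against R: payoffs 2.8, 3.3, 0.7, 3.9, 5.9 → best response E.
Agent 2 against A: payoffs 4.1, 4.9, 5.9, 3.4 → best response CR.
Agent 2 against B: payoffs 5.9, 3.6, 3.7, 0.8 → best response L.
Agent 2 against C: payoffs 4.2, 0, 1.8, 2.1 → best response L.
Agent 2 against D: payoffs 0.3, 2.1, 3, 5.7 → best response R.
Agent 2 against E: payoffs 3.7, 0.7, 1.8, 5.4 → best response R.
Mutual best responses: (C, L); (E, R).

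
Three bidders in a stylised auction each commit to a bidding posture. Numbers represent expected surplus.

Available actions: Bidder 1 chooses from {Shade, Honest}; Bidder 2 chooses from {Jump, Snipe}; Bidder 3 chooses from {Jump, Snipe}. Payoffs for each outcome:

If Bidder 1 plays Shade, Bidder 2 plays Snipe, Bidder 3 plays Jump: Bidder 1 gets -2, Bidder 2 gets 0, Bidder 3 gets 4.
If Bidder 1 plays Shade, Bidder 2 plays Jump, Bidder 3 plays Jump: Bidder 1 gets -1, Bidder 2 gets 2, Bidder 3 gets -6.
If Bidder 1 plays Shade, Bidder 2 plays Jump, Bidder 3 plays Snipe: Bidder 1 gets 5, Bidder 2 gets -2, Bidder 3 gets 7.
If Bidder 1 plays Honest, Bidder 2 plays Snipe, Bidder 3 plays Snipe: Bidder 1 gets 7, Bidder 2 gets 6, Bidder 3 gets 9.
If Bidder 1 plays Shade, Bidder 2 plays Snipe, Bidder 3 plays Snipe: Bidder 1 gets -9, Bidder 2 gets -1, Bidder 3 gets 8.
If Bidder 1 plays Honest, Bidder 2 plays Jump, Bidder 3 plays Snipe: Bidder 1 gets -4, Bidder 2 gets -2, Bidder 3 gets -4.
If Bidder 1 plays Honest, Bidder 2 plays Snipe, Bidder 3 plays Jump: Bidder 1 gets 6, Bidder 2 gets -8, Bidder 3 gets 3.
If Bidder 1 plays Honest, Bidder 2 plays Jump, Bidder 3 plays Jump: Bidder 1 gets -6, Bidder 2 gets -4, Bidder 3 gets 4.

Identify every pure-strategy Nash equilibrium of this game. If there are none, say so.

Bidder 1 against (Jump, Jump): payoffs -1, -6 → best response Shade.
Bidder 1 against (Jump, Snipe): payoffs 5, -4 → best response Shade.
Bidder 1 against (Snipe, Jump): payoffs -2, 6 → best response Honest.
Bidder 1 against (Snipe, Snipe): payoffs -9, 7 → best response Honest.
Bidder 2 against (Shade, Jump): payoffs 2, 0 → best response Jump.
Bidder 2 against (Shade, Snipe): payoffs -2, -1 → best response Snipe.
Bidder 2 against (Honest, Jump): payoffs -4, -8 → best response Jump.
Bidder 2 against (Honest, Snipe): payoffs -2, 6 → best response Snipe.
Bidder 3 against (Shade, Jump): payoffs -6, 7 → best response Snipe.
Bidder 3 against (Shade, Snipe): payoffs 4, 8 → best response Snipe.
Bidder 3 against (Honest, Jump): payoffs 4, -4 → best response Jump.
Bidder 3 against (Honest, Snipe): payoffs 3, 9 → best response Snipe.
Mutual best responses: (Honest, Snipe, Snipe).

(Honest, Snipe, Snipe)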